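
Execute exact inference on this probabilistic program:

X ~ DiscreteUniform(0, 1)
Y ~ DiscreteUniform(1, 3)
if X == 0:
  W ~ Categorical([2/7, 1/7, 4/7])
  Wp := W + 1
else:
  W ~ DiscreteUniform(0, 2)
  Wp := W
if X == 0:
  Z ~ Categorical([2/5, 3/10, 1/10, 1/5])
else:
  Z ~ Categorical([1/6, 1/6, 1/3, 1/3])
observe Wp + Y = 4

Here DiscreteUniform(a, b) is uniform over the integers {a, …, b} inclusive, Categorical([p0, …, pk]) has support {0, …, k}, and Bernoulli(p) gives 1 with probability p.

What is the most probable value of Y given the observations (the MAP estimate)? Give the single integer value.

argmax_v P(Y = v | obs) = 3

Enumerate traces; 20 have nonzero weight after conditioning:
  (X=0, Y=1, W=2, Z=0) weight 4/105
  (X=0, Y=1, W=2, Z=1) weight 1/35
  (X=0, Y=1, W=2, Z=2) weight 1/105
  (X=0, Y=1, W=2, Z=3) weight 2/105
  (X=0, Y=2, W=1, Z=0) weight 1/105
  (X=0, Y=2, W=1, Z=1) weight 1/140
  (X=0, Y=2, W=1, Z=2) weight 1/420
  (X=0, Y=2, W=1, Z=3) weight 1/210
  (X=0, Y=3, W=0, Z=0) weight 2/105
  … 11 more
Group by Y:
  weight(Y=1) = 2/21
  weight(Y=2) = 5/63
  weight(Y=3) = 13/126
Total weight = 2/21 + 5/63 + 13/126 = 5/18
P(Y=1 | obs) = 2/21 / 5/18 = 12/35
P(Y=2 | obs) = 5/63 / 5/18 = 2/7
P(Y=3 | obs) = 13/126 / 5/18 = 13/35
argmax = 3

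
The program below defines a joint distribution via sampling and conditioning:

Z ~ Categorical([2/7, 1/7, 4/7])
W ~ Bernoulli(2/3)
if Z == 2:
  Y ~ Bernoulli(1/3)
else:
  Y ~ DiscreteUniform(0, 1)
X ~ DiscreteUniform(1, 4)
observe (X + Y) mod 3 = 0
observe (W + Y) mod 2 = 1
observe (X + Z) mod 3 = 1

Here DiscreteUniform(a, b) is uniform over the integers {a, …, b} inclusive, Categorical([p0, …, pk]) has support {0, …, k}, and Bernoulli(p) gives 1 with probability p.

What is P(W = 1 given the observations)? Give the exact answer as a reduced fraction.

Enumerate traces; 2 have nonzero weight after conditioning:
  (Z=1, W=1, Y=0, X=3) weight 1/84
  (Z=2, W=0, Y=1, X=2) weight 1/63
Group by W:
  weight(W=0) = 1/63
  weight(W=1) = 1/84
Total weight = 1/63 + 1/84 = 1/36
P(W=0 | obs) = 1/63 / 1/36 = 4/7
P(W=1 | obs) = 1/84 / 1/36 = 3/7

P(W = 1 | obs) = 3/7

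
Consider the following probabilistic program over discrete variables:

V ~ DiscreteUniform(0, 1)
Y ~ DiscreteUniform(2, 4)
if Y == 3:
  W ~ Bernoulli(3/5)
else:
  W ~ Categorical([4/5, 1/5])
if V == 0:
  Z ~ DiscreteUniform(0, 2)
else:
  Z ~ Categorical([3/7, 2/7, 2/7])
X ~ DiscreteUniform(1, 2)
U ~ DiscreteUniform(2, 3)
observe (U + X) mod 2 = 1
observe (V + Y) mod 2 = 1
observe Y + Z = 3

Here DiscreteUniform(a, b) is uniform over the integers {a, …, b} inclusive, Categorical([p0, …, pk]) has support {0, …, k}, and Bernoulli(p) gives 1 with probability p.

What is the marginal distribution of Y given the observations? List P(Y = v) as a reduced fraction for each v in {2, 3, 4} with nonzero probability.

Enumerate traces; 8 have nonzero weight after conditioning:
  (V=0, Y=3, W=0, Z=0, X=1, U=2) weight 1/180
  (V=0, Y=3, W=0, Z=0, X=2, U=3) weight 1/180
  (V=0, Y=3, W=1, Z=0, X=1, U=2) weight 1/120
  (V=0, Y=3, W=1, Z=0, X=2, U=3) weight 1/120
  (V=1, Y=2, W=0, Z=1, X=1, U=2) weight 1/105
  (V=1, Y=2, W=0, Z=1, X=2, U=3) weight 1/105
  (V=1, Y=2, W=1, Z=1, X=1, U=2) weight 1/420
  (V=1, Y=2, W=1, Z=1, X=2, U=3) weight 1/420
Group by Y:
  weight(Y=2) = 1/42
  weight(Y=3) = 1/36
Total weight = 1/42 + 1/36 = 13/252
P(Y=2 | obs) = 1/42 / 13/252 = 6/13
P(Y=3 | obs) = 1/36 / 13/252 = 7/13

P(Y=2) = 6/13, P(Y=3) = 7/13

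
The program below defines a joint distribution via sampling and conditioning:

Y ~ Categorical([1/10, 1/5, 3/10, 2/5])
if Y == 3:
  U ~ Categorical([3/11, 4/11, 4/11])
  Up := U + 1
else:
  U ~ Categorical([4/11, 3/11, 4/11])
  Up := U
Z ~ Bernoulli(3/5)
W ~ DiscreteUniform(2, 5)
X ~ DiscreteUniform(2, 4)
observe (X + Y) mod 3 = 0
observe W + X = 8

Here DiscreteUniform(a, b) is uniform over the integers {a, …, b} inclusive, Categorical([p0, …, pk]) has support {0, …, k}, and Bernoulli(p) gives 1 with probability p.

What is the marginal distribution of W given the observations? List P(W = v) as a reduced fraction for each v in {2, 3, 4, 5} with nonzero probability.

P(W=4) = 3/8, P(W=5) = 5/8

Enumerate traces; 18 have nonzero weight after conditioning:
  (Y=0, U=0, Z=0, W=5, X=3) weight 1/825
  (Y=0, U=0, Z=1, W=5, X=3) weight 1/550
  (Y=0, U=1, Z=0, W=5, X=3) weight 1/1100
  (Y=0, U=1, Z=1, W=5, X=3) weight 3/2200
  (Y=0, U=2, Z=0, W=5, X=3) weight 1/825
  (Y=0, U=2, Z=1, W=5, X=3) weight 1/550
  (Y=2, U=0, Z=0, W=4, X=4) weight 1/275
  (Y=2, U=0, Z=1, W=4, X=4) weight 3/550
  … 10 more
Group by W:
  weight(W=4) = 1/40
  weight(W=5) = 1/24
Total weight = 1/40 + 1/24 = 1/15
P(W=4 | obs) = 1/40 / 1/15 = 3/8
P(W=5 | obs) = 1/24 / 1/15 = 5/8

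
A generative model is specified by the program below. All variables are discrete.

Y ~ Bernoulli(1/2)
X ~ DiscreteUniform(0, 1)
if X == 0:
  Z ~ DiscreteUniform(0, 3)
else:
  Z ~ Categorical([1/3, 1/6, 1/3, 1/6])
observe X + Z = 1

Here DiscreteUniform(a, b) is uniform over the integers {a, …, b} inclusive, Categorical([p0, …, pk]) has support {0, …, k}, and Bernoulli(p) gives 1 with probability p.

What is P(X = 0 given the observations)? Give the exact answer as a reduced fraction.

P(X = 0 | obs) = 3/7

Enumerate traces; 4 have nonzero weight after conditioning:
  (Y=0, X=0, Z=1) weight 1/16
  (Y=0, X=1, Z=0) weight 1/12
  (Y=1, X=0, Z=1) weight 1/16
  (Y=1, X=1, Z=0) weight 1/12
Group by X:
  weight(X=0) = 1/8
  weight(X=1) = 1/6
Total weight = 1/8 + 1/6 = 7/24
P(X=0 | obs) = 1/8 / 7/24 = 3/7
P(X=1 | obs) = 1/6 / 7/24 = 4/7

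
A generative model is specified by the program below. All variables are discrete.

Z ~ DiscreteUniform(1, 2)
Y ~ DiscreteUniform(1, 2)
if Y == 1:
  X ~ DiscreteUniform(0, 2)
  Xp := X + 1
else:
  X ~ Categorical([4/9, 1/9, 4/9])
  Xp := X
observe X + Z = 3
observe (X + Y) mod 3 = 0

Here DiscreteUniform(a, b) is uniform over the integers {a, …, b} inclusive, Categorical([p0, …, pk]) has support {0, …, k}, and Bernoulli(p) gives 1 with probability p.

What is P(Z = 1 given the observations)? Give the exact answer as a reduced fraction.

Enumerate traces; 2 have nonzero weight after conditioning:
  (Z=1, Y=1, X=2) weight 1/12
  (Z=2, Y=2, X=1) weight 1/36
Group by Z:
  weight(Z=1) = 1/12
  weight(Z=2) = 1/36
Total weight = 1/12 + 1/36 = 1/9
P(Z=1 | obs) = 1/12 / 1/9 = 3/4
P(Z=2 | obs) = 1/36 / 1/9 = 1/4

P(Z = 1 | obs) = 3/4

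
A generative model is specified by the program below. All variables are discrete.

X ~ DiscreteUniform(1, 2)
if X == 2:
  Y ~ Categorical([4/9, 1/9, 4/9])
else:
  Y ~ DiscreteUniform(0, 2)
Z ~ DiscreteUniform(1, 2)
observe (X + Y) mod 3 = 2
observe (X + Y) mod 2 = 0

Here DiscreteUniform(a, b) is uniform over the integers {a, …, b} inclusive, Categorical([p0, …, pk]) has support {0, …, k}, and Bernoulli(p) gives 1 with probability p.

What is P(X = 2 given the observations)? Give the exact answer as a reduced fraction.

Enumerate traces; 4 have nonzero weight after conditioning:
  (X=1, Y=1, Z=1) weight 1/12
  (X=1, Y=1, Z=2) weight 1/12
  (X=2, Y=0, Z=1) weight 1/9
  (X=2, Y=0, Z=2) weight 1/9
Group by X:
  weight(X=1) = 1/6
  weight(X=2) = 2/9
Total weight = 1/6 + 2/9 = 7/18
P(X=1 | obs) = 1/6 / 7/18 = 3/7
P(X=2 | obs) = 2/9 / 7/18 = 4/7

P(X = 2 | obs) = 4/7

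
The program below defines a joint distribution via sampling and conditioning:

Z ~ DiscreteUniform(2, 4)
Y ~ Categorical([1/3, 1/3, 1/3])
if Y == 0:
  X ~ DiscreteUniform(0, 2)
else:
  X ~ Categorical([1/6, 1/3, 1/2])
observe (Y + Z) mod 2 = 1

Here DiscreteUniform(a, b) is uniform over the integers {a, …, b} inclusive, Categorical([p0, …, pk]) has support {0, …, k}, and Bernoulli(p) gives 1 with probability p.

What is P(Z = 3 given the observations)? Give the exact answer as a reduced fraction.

Enumerate traces; 12 have nonzero weight after conditioning:
  (Z=2, Y=1, X=0) weight 1/54
  (Z=2, Y=1, X=1) weight 1/27
  (Z=2, Y=1, X=2) weight 1/18
  (Z=3, Y=0, X=0) weight 1/27
  (Z=3, Y=0, X=1) weight 1/27
  (Z=3, Y=0, X=2) weight 1/27
  (Z=3, Y=2, X=0) weight 1/54
  (Z=3, Y=2, X=1) weight 1/27
  (Z=4, Y=1, X=0) weight 1/54
  … 3 more
Group by Z:
  weight(Z=2) = 1/9
  weight(Z=3) = 2/9
  weight(Z=4) = 1/9
Total weight = 1/9 + 2/9 + 1/9 = 4/9
P(Z=2 | obs) = 1/9 / 4/9 = 1/4
P(Z=3 | obs) = 2/9 / 4/9 = 1/2
P(Z=4 | obs) = 1/9 / 4/9 = 1/4

P(Z = 3 | obs) = 1/2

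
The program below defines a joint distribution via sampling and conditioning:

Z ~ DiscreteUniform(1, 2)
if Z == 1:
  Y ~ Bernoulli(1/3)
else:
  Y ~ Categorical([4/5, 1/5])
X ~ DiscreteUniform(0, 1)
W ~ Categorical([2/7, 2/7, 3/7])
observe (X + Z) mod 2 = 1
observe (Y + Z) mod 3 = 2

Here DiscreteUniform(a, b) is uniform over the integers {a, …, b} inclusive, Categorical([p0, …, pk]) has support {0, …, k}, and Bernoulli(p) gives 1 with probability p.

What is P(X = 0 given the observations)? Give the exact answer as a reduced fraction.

Enumerate traces; 6 have nonzero weight after conditioning:
  (Z=1, Y=1, X=0, W=0) weight 1/42
  (Z=1, Y=1, X=0, W=1) weight 1/42
  (Z=1, Y=1, X=0, W=2) weight 1/28
  (Z=2, Y=0, X=1, W=0) weight 2/35
  (Z=2, Y=0, X=1, W=1) weight 2/35
  (Z=2, Y=0, X=1, W=2) weight 3/35
Group by X:
  weight(X=0) = 1/12
  weight(X=1) = 1/5
Total weight = 1/12 + 1/5 = 17/60
P(X=0 | obs) = 1/12 / 17/60 = 5/17
P(X=1 | obs) = 1/5 / 17/60 = 12/17

P(X = 0 | obs) = 5/17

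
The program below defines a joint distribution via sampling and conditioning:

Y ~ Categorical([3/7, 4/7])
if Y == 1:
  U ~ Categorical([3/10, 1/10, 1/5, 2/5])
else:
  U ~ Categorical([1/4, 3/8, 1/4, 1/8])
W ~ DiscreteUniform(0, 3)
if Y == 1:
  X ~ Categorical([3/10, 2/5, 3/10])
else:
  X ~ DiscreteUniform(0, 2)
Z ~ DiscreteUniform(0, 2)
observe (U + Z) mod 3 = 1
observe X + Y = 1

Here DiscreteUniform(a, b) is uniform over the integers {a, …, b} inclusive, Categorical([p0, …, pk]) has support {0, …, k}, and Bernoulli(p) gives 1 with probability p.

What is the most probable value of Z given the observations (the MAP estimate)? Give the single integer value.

argmax_v P(Z = v | obs) = 1

Enumerate traces; 32 have nonzero weight after conditioning:
  (Y=0, U=0, W=0, X=1, Z=1) weight 1/336
  (Y=0, U=0, W=1, X=1, Z=1) weight 1/336
  (Y=0, U=0, W=2, X=1, Z=1) weight 1/336
  (Y=0, U=0, W=3, X=1, Z=1) weight 1/336
  (Y=0, U=1, W=0, X=1, Z=0) weight 1/224
  (Y=0, U=1, W=1, X=1, Z=0) weight 1/224
  (Y=0, U=1, W=2, X=1, Z=0) weight 1/224
  (Y=0, U=1, W=3, X=1, Z=0) weight 1/224
  (Y=0, U=2, W=0, X=1, Z=2) weight 1/336
  … 23 more
Group by Z:
  weight(Z=0) = 33/1400
  weight(Z=1) = 81/1400
  weight(Z=2) = 7/300
Total weight = 33/1400 + 81/1400 + 7/300 = 11/105
P(Z=0 | obs) = 33/1400 / 11/105 = 9/40
P(Z=1 | obs) = 81/1400 / 11/105 = 243/440
P(Z=2 | obs) = 7/300 / 11/105 = 49/220
argmax = 1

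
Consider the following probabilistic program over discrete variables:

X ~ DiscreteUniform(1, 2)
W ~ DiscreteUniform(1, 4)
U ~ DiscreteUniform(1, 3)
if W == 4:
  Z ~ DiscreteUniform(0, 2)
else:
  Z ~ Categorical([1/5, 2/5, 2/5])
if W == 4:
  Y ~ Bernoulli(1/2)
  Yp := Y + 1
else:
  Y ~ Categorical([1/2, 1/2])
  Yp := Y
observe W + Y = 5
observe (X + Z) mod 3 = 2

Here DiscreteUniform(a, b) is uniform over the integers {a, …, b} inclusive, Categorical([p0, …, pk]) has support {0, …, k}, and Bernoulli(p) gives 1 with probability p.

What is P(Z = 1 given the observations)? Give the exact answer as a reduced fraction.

Enumerate traces; 6 have nonzero weight after conditioning:
  (X=1, W=4, U=1, Z=1, Y=1) weight 1/144
  (X=1, W=4, U=2, Z=1, Y=1) weight 1/144
  (X=1, W=4, U=3, Z=1, Y=1) weight 1/144
  (X=2, W=4, U=1, Z=0, Y=1) weight 1/144
  (X=2, W=4, U=2, Z=0, Y=1) weight 1/144
  (X=2, W=4, U=3, Z=0, Y=1) weight 1/144
Group by Z:
  weight(Z=0) = 1/48
  weight(Z=1) = 1/48
Total weight = 1/48 + 1/48 = 1/24
P(Z=0 | obs) = 1/48 / 1/24 = 1/2
P(Z=1 | obs) = 1/48 / 1/24 = 1/2

P(Z = 1 | obs) = 1/2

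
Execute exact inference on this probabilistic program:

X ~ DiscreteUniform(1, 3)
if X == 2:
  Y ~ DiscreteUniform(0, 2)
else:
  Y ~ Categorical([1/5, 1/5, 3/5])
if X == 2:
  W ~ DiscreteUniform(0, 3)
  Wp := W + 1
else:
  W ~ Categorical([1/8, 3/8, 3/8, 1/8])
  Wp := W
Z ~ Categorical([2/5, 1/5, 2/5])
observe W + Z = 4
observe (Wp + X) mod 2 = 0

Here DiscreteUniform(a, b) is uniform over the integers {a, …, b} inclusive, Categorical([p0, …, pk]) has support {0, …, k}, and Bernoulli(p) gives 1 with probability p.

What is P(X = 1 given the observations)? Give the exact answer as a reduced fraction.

Enumerate traces; 9 have nonzero weight after conditioning:
  (X=1, Y=0, W=3, Z=1) weight 1/600
  (X=1, Y=1, W=3, Z=1) weight 1/600
  (X=1, Y=2, W=3, Z=1) weight 1/200
  (X=2, Y=0, W=3, Z=1) weight 1/180
  (X=2, Y=1, W=3, Z=1) weight 1/180
  (X=2, Y=2, W=3, Z=1) weight 1/180
  (X=3, Y=0, W=3, Z=1) weight 1/600
  (X=3, Y=1, W=3, Z=1) weight 1/600
  … 1 more
Group by X:
  weight(X=1) = 1/120
  weight(X=2) = 1/60
  weight(X=3) = 1/120
Total weight = 1/120 + 1/60 + 1/120 = 1/30
P(X=1 | obs) = 1/120 / 1/30 = 1/4
P(X=2 | obs) = 1/60 / 1/30 = 1/2
P(X=3 | obs) = 1/120 / 1/30 = 1/4

P(X = 1 | obs) = 1/4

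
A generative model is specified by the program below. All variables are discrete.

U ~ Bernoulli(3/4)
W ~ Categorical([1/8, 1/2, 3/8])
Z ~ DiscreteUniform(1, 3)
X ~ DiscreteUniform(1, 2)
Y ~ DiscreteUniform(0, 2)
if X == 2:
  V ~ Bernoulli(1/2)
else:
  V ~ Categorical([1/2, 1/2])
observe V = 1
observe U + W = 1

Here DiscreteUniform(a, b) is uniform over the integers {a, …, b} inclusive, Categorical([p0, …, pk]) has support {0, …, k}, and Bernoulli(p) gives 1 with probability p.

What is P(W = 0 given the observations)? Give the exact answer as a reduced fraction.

P(W = 0 | obs) = 3/7

Enumerate traces; 36 have nonzero weight after conditioning:
  (U=0, W=1, Z=1, X=1, Y=0, V=1) weight 1/288
  (U=0, W=1, Z=1, X=1, Y=1, V=1) weight 1/288
  (U=0, W=1, Z=1, X=1, Y=2, V=1) weight 1/288
  (U=0, W=1, Z=1, X=2, Y=0, V=1) weight 1/288
  (U=0, W=1, Z=1, X=2, Y=1, V=1) weight 1/288
  (U=0, W=1, Z=1, X=2, Y=2, V=1) weight 1/288
  (U=0, W=1, Z=2, X=1, Y=0, V=1) weight 1/288
  (U=0, W=1, Z=2, X=1, Y=1, V=1) weight 1/288
  (U=1, W=0, Z=1, X=1, Y=0, V=1) weight 1/384
  … 27 more
Group by W:
  weight(W=0) = 3/64
  weight(W=1) = 1/16
Total weight = 3/64 + 1/16 = 7/64
P(W=0 | obs) = 3/64 / 7/64 = 3/7
P(W=1 | obs) = 1/16 / 7/64 = 4/7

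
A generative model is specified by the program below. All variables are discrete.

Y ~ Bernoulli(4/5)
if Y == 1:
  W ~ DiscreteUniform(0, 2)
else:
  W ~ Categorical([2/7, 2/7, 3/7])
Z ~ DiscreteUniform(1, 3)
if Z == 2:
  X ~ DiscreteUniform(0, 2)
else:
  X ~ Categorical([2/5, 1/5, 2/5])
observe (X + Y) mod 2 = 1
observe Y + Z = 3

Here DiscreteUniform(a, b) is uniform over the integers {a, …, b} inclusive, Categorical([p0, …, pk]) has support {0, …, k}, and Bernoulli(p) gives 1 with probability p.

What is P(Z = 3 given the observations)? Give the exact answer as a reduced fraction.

Enumerate traces; 9 have nonzero weight after conditioning:
  (Y=0, W=0, Z=3, X=1) weight 2/525
  (Y=0, W=1, Z=3, X=1) weight 2/525
  (Y=0, W=2, Z=3, X=1) weight 1/175
  (Y=1, W=0, Z=2, X=0) weight 4/135
  (Y=1, W=0, Z=2, X=2) weight 4/135
  (Y=1, W=1, Z=2, X=0) weight 4/135
  (Y=1, W=1, Z=2, X=2) weight 4/135
  (Y=1, W=2, Z=2, X=0) weight 4/135
  … 1 more
Group by Z:
  weight(Z=2) = 8/45
  weight(Z=3) = 1/75
Total weight = 8/45 + 1/75 = 43/225
P(Z=2 | obs) = 8/45 / 43/225 = 40/43
P(Z=3 | obs) = 1/75 / 43/225 = 3/43

P(Z = 3 | obs) = 3/43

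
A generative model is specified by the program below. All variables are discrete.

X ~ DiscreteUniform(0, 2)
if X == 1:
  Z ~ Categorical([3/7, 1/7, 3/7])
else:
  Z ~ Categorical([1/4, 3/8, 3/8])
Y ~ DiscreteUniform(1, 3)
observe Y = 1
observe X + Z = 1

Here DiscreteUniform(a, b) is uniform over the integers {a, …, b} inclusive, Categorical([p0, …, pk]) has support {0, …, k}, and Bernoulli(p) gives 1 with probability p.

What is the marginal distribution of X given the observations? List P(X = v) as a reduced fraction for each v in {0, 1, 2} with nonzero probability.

P(X=0) = 7/15, P(X=1) = 8/15

Enumerate traces; 2 have nonzero weight after conditioning:
  (X=0, Z=1, Y=1) weight 1/24
  (X=1, Z=0, Y=1) weight 1/21
Group by X:
  weight(X=0) = 1/24
  weight(X=1) = 1/21
Total weight = 1/24 + 1/21 = 5/56
P(X=0 | obs) = 1/24 / 5/56 = 7/15
P(X=1 | obs) = 1/21 / 5/56 = 8/15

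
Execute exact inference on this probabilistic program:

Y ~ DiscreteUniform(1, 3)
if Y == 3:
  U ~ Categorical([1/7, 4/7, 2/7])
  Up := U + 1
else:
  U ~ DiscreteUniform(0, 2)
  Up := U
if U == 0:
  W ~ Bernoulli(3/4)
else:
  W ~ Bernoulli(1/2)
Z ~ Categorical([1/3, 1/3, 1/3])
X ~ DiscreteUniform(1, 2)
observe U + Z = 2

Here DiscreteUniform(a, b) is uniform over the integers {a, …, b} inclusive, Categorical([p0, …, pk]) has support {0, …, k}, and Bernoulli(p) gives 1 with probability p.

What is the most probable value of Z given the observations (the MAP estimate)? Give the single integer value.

argmax_v P(Z = v | obs) = 1

Enumerate traces; 36 have nonzero weight after conditioning:
  (Y=1, U=0, W=0, Z=2, X=1) weight 1/216
  (Y=1, U=0, W=0, Z=2, X=2) weight 1/216
  (Y=1, U=0, W=1, Z=2, X=1) weight 1/72
  (Y=1, U=0, W=1, Z=2, X=2) weight 1/72
  (Y=1, U=1, W=0, Z=1, X=1) weight 1/108
  (Y=1, U=1, W=0, Z=1, X=2) weight 1/108
  (Y=1, U=1, W=1, Z=1, X=1) weight 1/108
  (Y=1, U=1, W=1, Z=1, X=2) weight 1/108
  (Y=1, U=2, W=0, Z=0, X=1) weight 1/108
  … 27 more
Group by Z:
  weight(Z=0) = 20/189
  weight(Z=1) = 26/189
  weight(Z=2) = 17/189
Total weight = 20/189 + 26/189 + 17/189 = 1/3
P(Z=0 | obs) = 20/189 / 1/3 = 20/63
P(Z=1 | obs) = 26/189 / 1/3 = 26/63
P(Z=2 | obs) = 17/189 / 1/3 = 17/63
argmax = 1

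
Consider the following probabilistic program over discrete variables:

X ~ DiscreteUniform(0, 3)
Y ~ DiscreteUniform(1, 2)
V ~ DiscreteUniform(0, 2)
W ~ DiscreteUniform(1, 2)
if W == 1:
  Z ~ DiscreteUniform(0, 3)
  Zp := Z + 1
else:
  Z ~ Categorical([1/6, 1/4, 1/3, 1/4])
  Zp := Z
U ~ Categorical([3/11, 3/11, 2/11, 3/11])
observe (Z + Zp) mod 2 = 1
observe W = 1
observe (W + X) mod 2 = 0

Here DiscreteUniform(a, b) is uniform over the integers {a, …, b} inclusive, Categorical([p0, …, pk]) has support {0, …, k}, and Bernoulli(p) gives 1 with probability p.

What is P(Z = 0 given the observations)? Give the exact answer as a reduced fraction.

Enumerate traces; 192 have nonzero weight after conditioning:
  (X=1, Y=1, V=0, W=1, Z=0, U=0) weight 1/704
  (X=1, Y=1, V=0, W=1, Z=0, U=1) weight 1/704
  (X=1, Y=1, V=0, W=1, Z=0, U=2) weight 1/1056
  (X=1, Y=1, V=0, W=1, Z=0, U=3) weight 1/704
  (X=1, Y=1, V=0, W=1, Z=1, U=0) weight 1/704
  (X=1, Y=1, V=0, W=1, Z=1, U=1) weight 1/704
  (X=1, Y=1, V=0, W=1, Z=1, U=2) weight 1/1056
  (X=1, Y=1, V=0, W=1, Z=1, U=3) weight 1/704
  (X=1, Y=1, V=0, W=1, Z=2, U=0) weight 1/704
  (X=1, Y=1, V=0, W=1, Z=3, U=0) weight 1/704
  … 182 more
Group by Z:
  weight(Z=0) = 1/16
  weight(Z=1) = 1/16
  weight(Z=2) = 1/16
  weight(Z=3) = 1/16
Total weight = 1/16 + 1/16 + 1/16 + 1/16 = 1/4
P(Z=0 | obs) = 1/16 / 1/4 = 1/4
P(Z=1 | obs) = 1/16 / 1/4 = 1/4
P(Z=2 | obs) = 1/16 / 1/4 = 1/4
P(Z=3 | obs) = 1/16 / 1/4 = 1/4

P(Z = 0 | obs) = 1/4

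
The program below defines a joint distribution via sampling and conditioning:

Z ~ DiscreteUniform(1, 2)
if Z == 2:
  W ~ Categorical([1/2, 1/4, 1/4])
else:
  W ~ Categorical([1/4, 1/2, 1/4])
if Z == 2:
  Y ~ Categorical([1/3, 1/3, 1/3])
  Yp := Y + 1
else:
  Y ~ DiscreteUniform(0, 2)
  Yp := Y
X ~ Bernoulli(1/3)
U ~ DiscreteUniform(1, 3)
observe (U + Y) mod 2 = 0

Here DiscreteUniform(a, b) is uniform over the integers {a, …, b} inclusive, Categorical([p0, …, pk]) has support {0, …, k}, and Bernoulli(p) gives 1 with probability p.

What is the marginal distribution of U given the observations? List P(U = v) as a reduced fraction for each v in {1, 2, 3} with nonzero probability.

P(U=1) = 1/4, P(U=2) = 1/2, P(U=3) = 1/4

Enumerate traces; 48 have nonzero weight after conditioning:
  (Z=1, W=0, Y=0, X=0, U=2) weight 1/108
  (Z=1, W=0, Y=0, X=1, U=2) weight 1/216
  (Z=1, W=0, Y=1, X=0, U=1) weight 1/108
  (Z=1, W=0, Y=1, X=0, U=3) weight 1/108
  (Z=1, W=0, Y=1, X=1, U=1) weight 1/216
  (Z=1, W=0, Y=1, X=1, U=3) weight 1/216
  (Z=1, W=0, Y=2, X=0, U=2) weight 1/108
  (Z=1, W=0, Y=2, X=1, U=2) weight 1/216
  … 40 more
Group by U:
  weight(U=1) = 1/9
  weight(U=2) = 2/9
  weight(U=3) = 1/9
Total weight = 1/9 + 2/9 + 1/9 = 4/9
P(U=1 | obs) = 1/9 / 4/9 = 1/4
P(U=2 | obs) = 2/9 / 4/9 = 1/2
P(U=3 | obs) = 1/9 / 4/9 = 1/4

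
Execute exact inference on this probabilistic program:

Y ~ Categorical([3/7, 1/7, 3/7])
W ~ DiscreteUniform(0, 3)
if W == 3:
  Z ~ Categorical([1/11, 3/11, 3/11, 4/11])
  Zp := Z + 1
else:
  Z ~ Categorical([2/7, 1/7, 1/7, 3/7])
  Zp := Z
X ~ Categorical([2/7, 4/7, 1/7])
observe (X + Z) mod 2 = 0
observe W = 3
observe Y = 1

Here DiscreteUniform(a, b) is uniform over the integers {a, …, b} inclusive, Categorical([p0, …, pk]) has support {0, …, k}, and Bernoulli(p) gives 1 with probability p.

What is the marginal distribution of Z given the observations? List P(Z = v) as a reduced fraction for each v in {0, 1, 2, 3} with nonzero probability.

P(Z=0) = 3/40, P(Z=1) = 3/10, P(Z=2) = 9/40, P(Z=3) = 2/5

Enumerate traces; 6 have nonzero weight after conditioning:
  (Y=1, W=3, Z=0, X=0) weight 1/1078
  (Y=1, W=3, Z=0, X=2) weight 1/2156
  (Y=1, W=3, Z=1, X=1) weight 3/539
  (Y=1, W=3, Z=2, X=0) weight 3/1078
  (Y=1, W=3, Z=2, X=2) weight 3/2156
  (Y=1, W=3, Z=3, X=1) weight 4/539
Group by Z:
  weight(Z=0) = 3/2156
  weight(Z=1) = 3/539
  weight(Z=2) = 9/2156
  weight(Z=3) = 4/539
Total weight = 3/2156 + 3/539 + 9/2156 + 4/539 = 10/539
P(Z=0 | obs) = 3/2156 / 10/539 = 3/40
P(Z=1 | obs) = 3/539 / 10/539 = 3/10
P(Z=2 | obs) = 9/2156 / 10/539 = 9/40
P(Z=3 | obs) = 4/539 / 10/539 = 2/5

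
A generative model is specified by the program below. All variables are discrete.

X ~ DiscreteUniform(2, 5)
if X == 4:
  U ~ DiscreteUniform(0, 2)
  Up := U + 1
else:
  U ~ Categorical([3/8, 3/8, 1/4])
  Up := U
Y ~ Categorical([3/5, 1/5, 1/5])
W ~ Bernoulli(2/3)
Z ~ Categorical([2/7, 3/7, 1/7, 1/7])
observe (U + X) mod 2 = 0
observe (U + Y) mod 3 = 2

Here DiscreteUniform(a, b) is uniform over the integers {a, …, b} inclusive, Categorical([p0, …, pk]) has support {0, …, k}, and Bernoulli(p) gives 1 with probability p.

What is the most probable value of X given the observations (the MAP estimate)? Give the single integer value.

argmax_v P(X = v | obs) = 4

Enumerate traces; 48 have nonzero weight after conditioning:
  (X=2, U=0, Y=2, W=0, Z=0) weight 1/560
  (X=2, U=0, Y=2, W=0, Z=1) weight 3/1120
  (X=2, U=0, Y=2, W=0, Z=2) weight 1/1120
  (X=2, U=0, Y=2, W=0, Z=3) weight 1/1120
  (X=2, U=0, Y=2, W=1, Z=0) weight 1/280
  (X=2, U=0, Y=2, W=1, Z=1) weight 3/560
  (X=2, U=0, Y=2, W=1, Z=2) weight 1/560
  (X=2, U=0, Y=2, W=1, Z=3) weight 1/560
  (X=3, U=1, Y=1, W=0, Z=0) weight 1/560
  (X=4, U=0, Y=2, W=0, Z=0) weight 1/630
  … 38 more
Group by X:
  weight(X=2) = 9/160
  weight(X=3) = 3/160
  weight(X=4) = 1/15
  weight(X=5) = 3/160
Total weight = 9/160 + 3/160 + 1/15 + 3/160 = 77/480
P(X=2 | obs) = 9/160 / 77/480 = 27/77
P(X=3 | obs) = 3/160 / 77/480 = 9/77
P(X=4 | obs) = 1/15 / 77/480 = 32/77
P(X=5 | obs) = 3/160 / 77/480 = 9/77
argmax = 4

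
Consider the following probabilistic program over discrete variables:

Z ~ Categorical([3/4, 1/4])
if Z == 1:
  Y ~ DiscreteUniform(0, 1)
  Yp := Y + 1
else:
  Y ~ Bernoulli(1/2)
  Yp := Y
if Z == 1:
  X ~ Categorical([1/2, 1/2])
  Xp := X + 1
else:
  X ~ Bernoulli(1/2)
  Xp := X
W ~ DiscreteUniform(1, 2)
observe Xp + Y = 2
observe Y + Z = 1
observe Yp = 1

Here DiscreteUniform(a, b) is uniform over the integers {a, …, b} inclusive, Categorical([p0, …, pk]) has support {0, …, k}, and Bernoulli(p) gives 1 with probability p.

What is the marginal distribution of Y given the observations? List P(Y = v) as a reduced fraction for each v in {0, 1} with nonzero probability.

P(Y=0) = 1/4, P(Y=1) = 3/4

Enumerate traces; 4 have nonzero weight after conditioning:
  (Z=0, Y=1, X=1, W=1) weight 3/32
  (Z=0, Y=1, X=1, W=2) weight 3/32
  (Z=1, Y=0, X=1, W=1) weight 1/32
  (Z=1, Y=0, X=1, W=2) weight 1/32
Group by Y:
  weight(Y=0) = 1/16
  weight(Y=1) = 3/16
Total weight = 1/16 + 3/16 = 1/4
P(Y=0 | obs) = 1/16 / 1/4 = 1/4
P(Y=1 | obs) = 3/16 / 1/4 = 3/4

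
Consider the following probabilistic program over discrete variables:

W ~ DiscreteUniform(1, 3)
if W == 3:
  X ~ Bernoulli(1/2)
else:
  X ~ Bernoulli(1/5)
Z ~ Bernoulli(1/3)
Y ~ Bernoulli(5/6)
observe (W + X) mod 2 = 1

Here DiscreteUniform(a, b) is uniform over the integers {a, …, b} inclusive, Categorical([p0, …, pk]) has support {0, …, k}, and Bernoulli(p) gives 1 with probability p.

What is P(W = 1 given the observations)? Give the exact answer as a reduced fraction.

Enumerate traces; 12 have nonzero weight after conditioning:
  (W=1, X=0, Z=0, Y=0) weight 4/135
  (W=1, X=0, Z=0, Y=1) weight 4/27
  (W=1, X=0, Z=1, Y=0) weight 2/135
  (W=1, X=0, Z=1, Y=1) weight 2/27
  (W=2, X=1, Z=0, Y=0) weight 1/135
  (W=2, X=1, Z=0, Y=1) weight 1/27
  (W=2, X=1, Z=1, Y=0) weight 1/270
  (W=2, X=1, Z=1, Y=1) weight 1/54
  (W=3, X=0, Z=0, Y=0) weight 1/54
  … 3 more
Group by W:
  weight(W=1) = 4/15
  weight(W=2) = 1/15
  weight(W=3) = 1/6
Total weight = 4/15 + 1/15 + 1/6 = 1/2
P(W=1 | obs) = 4/15 / 1/2 = 8/15
P(W=2 | obs) = 1/15 / 1/2 = 2/15
P(W=3 | obs) = 1/6 / 1/2 = 1/3

P(W = 1 | obs) = 8/15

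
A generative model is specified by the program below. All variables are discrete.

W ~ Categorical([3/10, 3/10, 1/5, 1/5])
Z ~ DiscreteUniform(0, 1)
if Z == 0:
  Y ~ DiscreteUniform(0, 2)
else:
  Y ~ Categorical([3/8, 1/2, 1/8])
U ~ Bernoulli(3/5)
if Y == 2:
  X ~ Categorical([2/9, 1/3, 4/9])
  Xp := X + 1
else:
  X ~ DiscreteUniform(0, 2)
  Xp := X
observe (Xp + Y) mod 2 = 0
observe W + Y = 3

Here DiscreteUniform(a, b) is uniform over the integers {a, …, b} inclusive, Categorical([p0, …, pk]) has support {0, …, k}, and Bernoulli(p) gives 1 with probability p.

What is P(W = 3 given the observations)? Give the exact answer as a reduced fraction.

Enumerate traces; 16 have nonzero weight after conditioning:
  (W=1, Z=0, Y=2, U=0, X=1) weight 1/150
  (W=1, Z=0, Y=2, U=1, X=1) weight 1/100
  (W=1, Z=1, Y=2, U=0, X=1) weight 1/400
  (W=1, Z=1, Y=2, U=1, X=1) weight 3/800
  (W=2, Z=0, Y=1, U=0, X=1) weight 1/225
  (W=2, Z=0, Y=1, U=1, X=1) weight 1/150
  (W=2, Z=1, Y=1, U=0, X=1) weight 1/150
  (W=2, Z=1, Y=1, U=1, X=1) weight 1/100
  (W=3, Z=0, Y=0, U=0, X=0) weight 1/225
  … 7 more
Group by W:
  weight(W=1) = 11/480
  weight(W=2) = 1/36
  weight(W=3) = 17/360
Total weight = 11/480 + 1/36 + 17/360 = 47/480
P(W=1 | obs) = 11/480 / 47/480 = 11/47
P(W=2 | obs) = 1/36 / 47/480 = 40/141
P(W=3 | obs) = 17/360 / 47/480 = 68/141

P(W = 3 | obs) = 68/141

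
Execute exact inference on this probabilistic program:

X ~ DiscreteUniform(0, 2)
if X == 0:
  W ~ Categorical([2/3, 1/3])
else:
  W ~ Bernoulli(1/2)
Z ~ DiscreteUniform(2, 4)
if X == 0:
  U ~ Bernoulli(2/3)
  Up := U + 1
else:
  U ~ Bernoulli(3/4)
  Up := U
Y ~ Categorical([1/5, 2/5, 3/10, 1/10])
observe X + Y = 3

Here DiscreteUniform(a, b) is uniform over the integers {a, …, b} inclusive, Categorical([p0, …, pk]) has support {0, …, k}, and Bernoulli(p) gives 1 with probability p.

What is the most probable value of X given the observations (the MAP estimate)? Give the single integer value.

Enumerate traces; 36 have nonzero weight after conditioning:
  (X=0, W=0, Z=2, U=0, Y=3) weight 1/405
  (X=0, W=0, Z=2, U=1, Y=3) weight 2/405
  (X=0, W=0, Z=3, U=0, Y=3) weight 1/405
  (X=0, W=0, Z=3, U=1, Y=3) weight 2/405
  (X=0, W=0, Z=4, U=0, Y=3) weight 1/405
  (X=0, W=0, Z=4, U=1, Y=3) weight 2/405
  (X=0, W=1, Z=2, U=0, Y=3) weight 1/810
  (X=0, W=1, Z=2, U=1, Y=3) weight 1/405
  (X=1, W=0, Z=2, U=0, Y=2) weight 1/240
  (X=2, W=0, Z=2, U=0, Y=1) weight 1/180
  … 26 more
Group by X:
  weight(X=0) = 1/30
  weight(X=1) = 1/10
  weight(X=2) = 2/15
Total weight = 1/30 + 1/10 + 2/15 = 4/15
P(X=0 | obs) = 1/30 / 4/15 = 1/8
P(X=1 | obs) = 1/10 / 4/15 = 3/8
P(X=2 | obs) = 2/15 / 4/15 = 1/2
argmax = 2

argmax_v P(X = v | obs) = 2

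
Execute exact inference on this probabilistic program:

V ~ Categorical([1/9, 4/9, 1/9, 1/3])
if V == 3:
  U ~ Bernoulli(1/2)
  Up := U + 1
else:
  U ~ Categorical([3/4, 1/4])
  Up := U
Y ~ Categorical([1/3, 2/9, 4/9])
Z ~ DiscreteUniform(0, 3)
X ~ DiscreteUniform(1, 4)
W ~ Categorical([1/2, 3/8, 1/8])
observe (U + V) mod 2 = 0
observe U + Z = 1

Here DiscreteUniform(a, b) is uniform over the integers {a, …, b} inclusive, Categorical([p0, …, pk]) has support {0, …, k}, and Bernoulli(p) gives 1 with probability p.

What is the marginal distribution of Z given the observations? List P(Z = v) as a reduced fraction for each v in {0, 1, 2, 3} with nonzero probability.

Enumerate traces; 144 have nonzero weight after conditioning:
  (V=0, U=0, Y=0, Z=1, X=1, W=0) weight 1/1152
  (V=0, U=0, Y=0, Z=1, X=1, W=1) weight 1/1536
  (V=0, U=0, Y=0, Z=1, X=1, W=2) weight 1/4608
  (V=0, U=0, Y=0, Z=1, X=2, W=0) weight 1/1152
  (V=0, U=0, Y=0, Z=1, X=2, W=1) weight 1/1536
  (V=0, U=0, Y=0, Z=1, X=2, W=2) weight 1/4608
  (V=0, U=0, Y=0, Z=1, X=3, W=0) weight 1/1152
  (V=0, U=0, Y=0, Z=1, X=3, W=1) weight 1/1536
  (V=1, U=1, Y=0, Z=0, X=1, W=0) weight 1/864
  … 135 more
Group by Z:
  weight(Z=0) = 5/72
  weight(Z=1) = 1/24
Total weight = 5/72 + 1/24 = 1/9
P(Z=0 | obs) = 5/72 / 1/9 = 5/8
P(Z=1 | obs) = 1/24 / 1/9 = 3/8

P(Z=0) = 5/8, P(Z=1) = 3/8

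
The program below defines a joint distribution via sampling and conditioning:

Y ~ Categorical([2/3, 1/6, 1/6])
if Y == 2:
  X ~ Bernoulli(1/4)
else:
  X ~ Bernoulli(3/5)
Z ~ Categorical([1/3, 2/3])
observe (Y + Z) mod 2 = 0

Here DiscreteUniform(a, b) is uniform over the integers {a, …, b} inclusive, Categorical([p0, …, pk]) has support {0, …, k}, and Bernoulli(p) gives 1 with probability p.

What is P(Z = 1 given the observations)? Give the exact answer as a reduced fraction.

P(Z = 1 | obs) = 2/7

Enumerate traces; 6 have nonzero weight after conditioning:
  (Y=0, X=0, Z=0) weight 4/45
  (Y=0, X=1, Z=0) weight 2/15
  (Y=1, X=0, Z=1) weight 2/45
  (Y=1, X=1, Z=1) weight 1/15
  (Y=2, X=0, Z=0) weight 1/24
  (Y=2, X=1, Z=0) weight 1/72
Group by Z:
  weight(Z=0) = 5/18
  weight(Z=1) = 1/9
Total weight = 5/18 + 1/9 = 7/18
P(Z=0 | obs) = 5/18 / 7/18 = 5/7
P(Z=1 | obs) = 1/9 / 7/18 = 2/7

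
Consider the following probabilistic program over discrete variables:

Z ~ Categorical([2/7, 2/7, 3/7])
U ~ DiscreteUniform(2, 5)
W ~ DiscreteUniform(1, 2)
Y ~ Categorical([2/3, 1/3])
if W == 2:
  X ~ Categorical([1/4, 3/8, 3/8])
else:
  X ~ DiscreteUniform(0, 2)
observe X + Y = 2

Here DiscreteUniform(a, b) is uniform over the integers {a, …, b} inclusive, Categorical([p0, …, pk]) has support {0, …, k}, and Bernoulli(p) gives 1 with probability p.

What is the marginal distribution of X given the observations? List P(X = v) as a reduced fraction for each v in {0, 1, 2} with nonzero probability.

P(X=1) = 1/3, P(X=2) = 2/3

Enumerate traces; 48 have nonzero weight after conditioning:
  (Z=0, U=2, W=1, Y=0, X=2) weight 1/126
  (Z=0, U=2, W=1, Y=1, X=1) weight 1/252
  (Z=0, U=2, W=2, Y=0, X=2) weight 1/112
  (Z=0, U=2, W=2, Y=1, X=1) weight 1/224
  (Z=0, U=3, W=1, Y=0, X=2) weight 1/126
  (Z=0, U=3, W=1, Y=1, X=1) weight 1/252
  (Z=0, U=3, W=2, Y=0, X=2) weight 1/112
  (Z=0, U=3, W=2, Y=1, X=1) weight 1/224
  … 40 more
Group by X:
  weight(X=1) = 17/144
  weight(X=2) = 17/72
Total weight = 17/144 + 17/72 = 17/48
P(X=1 | obs) = 17/144 / 17/48 = 1/3
P(X=2 | obs) = 17/72 / 17/48 = 2/3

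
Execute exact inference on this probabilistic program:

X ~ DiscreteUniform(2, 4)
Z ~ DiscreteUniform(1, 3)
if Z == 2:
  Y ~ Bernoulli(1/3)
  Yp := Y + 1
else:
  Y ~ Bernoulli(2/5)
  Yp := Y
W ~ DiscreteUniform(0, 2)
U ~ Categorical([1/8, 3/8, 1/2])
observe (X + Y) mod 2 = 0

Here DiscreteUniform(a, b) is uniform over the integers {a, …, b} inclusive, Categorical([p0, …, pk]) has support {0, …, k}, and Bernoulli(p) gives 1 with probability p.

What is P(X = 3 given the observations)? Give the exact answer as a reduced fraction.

P(X = 3 | obs) = 17/73

Enumerate traces; 81 have nonzero weight after conditioning:
  (X=2, Z=1, Y=0, W=0, U=0) weight 1/360
  (X=2, Z=1, Y=0, W=0, U=1) weight 1/120
  (X=2, Z=1, Y=0, W=0, U=2) weight 1/90
  (X=2, Z=1, Y=0, W=1, U=0) weight 1/360
  (X=2, Z=1, Y=0, W=1, U=1) weight 1/120
  (X=2, Z=1, Y=0, W=1, U=2) weight 1/90
  (X=2, Z=1, Y=0, W=2, U=0) weight 1/360
  (X=2, Z=1, Y=0, W=2, U=1) weight 1/120
  (X=3, Z=1, Y=1, W=0, U=0) weight 1/540
  (X=4, Z=1, Y=0, W=0, U=0) weight 1/360
  … 71 more
Group by X:
  weight(X=2) = 28/135
  weight(X=3) = 17/135
  weight(X=4) = 28/135
Total weight = 28/135 + 17/135 + 28/135 = 73/135
P(X=2 | obs) = 28/135 / 73/135 = 28/73
P(X=3 | obs) = 17/135 / 73/135 = 17/73
P(X=4 | obs) = 28/135 / 73/135 = 28/73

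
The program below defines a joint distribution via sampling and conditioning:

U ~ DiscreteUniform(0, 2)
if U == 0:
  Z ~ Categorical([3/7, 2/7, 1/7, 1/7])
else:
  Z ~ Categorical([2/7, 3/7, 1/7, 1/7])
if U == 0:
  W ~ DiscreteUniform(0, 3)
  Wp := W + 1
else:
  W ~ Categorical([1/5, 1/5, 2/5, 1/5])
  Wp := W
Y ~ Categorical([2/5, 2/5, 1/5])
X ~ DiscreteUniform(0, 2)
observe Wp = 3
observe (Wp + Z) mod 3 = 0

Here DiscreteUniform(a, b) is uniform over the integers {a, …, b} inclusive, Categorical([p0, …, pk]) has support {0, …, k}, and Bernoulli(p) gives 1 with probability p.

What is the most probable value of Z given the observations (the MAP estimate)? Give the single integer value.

argmax_v P(Z = v | obs) = 0

Enumerate traces; 54 have nonzero weight after conditioning:
  (U=0, Z=0, W=2, Y=0, X=0) weight 1/210
  (U=0, Z=0, W=2, Y=0, X=1) weight 1/210
  (U=0, Z=0, W=2, Y=0, X=2) weight 1/210
  (U=0, Z=0, W=2, Y=1, X=0) weight 1/210
  (U=0, Z=0, W=2, Y=1, X=1) weight 1/210
  (U=0, Z=0, W=2, Y=1, X=2) weight 1/210
  (U=0, Z=0, W=2, Y=2, X=0) weight 1/420
  (U=0, Z=0, W=2, Y=2, X=1) weight 1/420
  (U=0, Z=3, W=2, Y=0, X=0) weight 1/630
  … 45 more
Group by Z:
  weight(Z=0) = 31/420
  weight(Z=3) = 13/420
Total weight = 31/420 + 13/420 = 11/105
P(Z=0 | obs) = 31/420 / 11/105 = 31/44
P(Z=3 | obs) = 13/420 / 11/105 = 13/44
argmax = 0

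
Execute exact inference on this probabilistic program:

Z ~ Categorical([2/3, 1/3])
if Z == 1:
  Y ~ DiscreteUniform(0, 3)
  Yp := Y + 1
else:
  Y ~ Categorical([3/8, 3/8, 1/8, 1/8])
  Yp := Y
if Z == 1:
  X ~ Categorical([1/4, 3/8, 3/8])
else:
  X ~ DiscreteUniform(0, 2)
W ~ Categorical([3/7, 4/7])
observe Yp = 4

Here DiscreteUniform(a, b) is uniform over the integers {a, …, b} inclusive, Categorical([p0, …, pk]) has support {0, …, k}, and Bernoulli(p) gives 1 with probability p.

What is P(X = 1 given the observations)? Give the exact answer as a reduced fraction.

Enumerate traces; 6 have nonzero weight after conditioning:
  (Z=1, Y=3, X=0, W=0) weight 1/112
  (Z=1, Y=3, X=0, W=1) weight 1/84
  (Z=1, Y=3, X=1, W=0) weight 3/224
  (Z=1, Y=3, X=1, W=1) weight 1/56
  (Z=1, Y=3, X=2, W=0) weight 3/224
  (Z=1, Y=3, X=2, W=1) weight 1/56
Group by X:
  weight(X=0) = 1/48
  weight(X=1) = 1/32
  weight(X=2) = 1/32
Total weight = 1/48 + 1/32 + 1/32 = 1/12
P(X=0 | obs) = 1/48 / 1/12 = 1/4
P(X=1 | obs) = 1/32 / 1/12 = 3/8
P(X=2 | obs) = 1/32 / 1/12 = 3/8

P(X = 1 | obs) = 3/8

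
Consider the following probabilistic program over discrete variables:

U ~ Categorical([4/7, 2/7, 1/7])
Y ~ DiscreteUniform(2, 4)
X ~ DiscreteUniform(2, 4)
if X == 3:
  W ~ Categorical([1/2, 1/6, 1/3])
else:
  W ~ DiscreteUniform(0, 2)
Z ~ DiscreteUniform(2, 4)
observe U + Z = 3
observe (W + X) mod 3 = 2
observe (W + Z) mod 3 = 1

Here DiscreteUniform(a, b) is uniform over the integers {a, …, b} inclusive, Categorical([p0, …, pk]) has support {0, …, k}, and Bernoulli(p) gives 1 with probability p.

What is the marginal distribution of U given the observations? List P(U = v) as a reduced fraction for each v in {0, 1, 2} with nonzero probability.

Enumerate traces; 6 have nonzero weight after conditioning:
  (U=0, Y=2, X=4, W=1, Z=3) weight 4/567
  (U=0, Y=3, X=4, W=1, Z=3) weight 4/567
  (U=0, Y=4, X=4, W=1, Z=3) weight 4/567
  (U=1, Y=2, X=3, W=2, Z=2) weight 2/567
  (U=1, Y=3, X=3, W=2, Z=2) weight 2/567
  (U=1, Y=4, X=3, W=2, Z=2) weight 2/567
Group by U:
  weight(U=0) = 4/189
  weight(U=1) = 2/189
Total weight = 4/189 + 2/189 = 2/63
P(U=0 | obs) = 4/189 / 2/63 = 2/3
P(U=1 | obs) = 2/189 / 2/63 = 1/3

P(U=0) = 2/3, P(U=1) = 1/3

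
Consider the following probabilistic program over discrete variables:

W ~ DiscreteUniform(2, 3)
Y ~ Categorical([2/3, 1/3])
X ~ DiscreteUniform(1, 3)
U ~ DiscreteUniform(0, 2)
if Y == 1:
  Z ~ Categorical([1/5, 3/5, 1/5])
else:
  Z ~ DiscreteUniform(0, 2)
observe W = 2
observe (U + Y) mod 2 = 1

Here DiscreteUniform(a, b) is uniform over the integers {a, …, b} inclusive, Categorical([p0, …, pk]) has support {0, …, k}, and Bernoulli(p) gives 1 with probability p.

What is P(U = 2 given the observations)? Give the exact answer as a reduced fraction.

Enumerate traces; 27 have nonzero weight after conditioning:
  (W=2, Y=0, X=1, U=1, Z=0) weight 1/81
  (W=2, Y=0, X=1, U=1, Z=1) weight 1/81
  (W=2, Y=0, X=1, U=1, Z=2) weight 1/81
  (W=2, Y=0, X=2, U=1, Z=0) weight 1/81
  (W=2, Y=0, X=2, U=1, Z=1) weight 1/81
  (W=2, Y=0, X=2, U=1, Z=2) weight 1/81
  (W=2, Y=0, X=3, U=1, Z=0) weight 1/81
  (W=2, Y=0, X=3, U=1, Z=1) weight 1/81
  (W=2, Y=1, X=1, U=0, Z=0) weight 1/270
  (W=2, Y=1, X=1, U=2, Z=0) weight 1/270
  … 17 more
Group by U:
  weight(U=0) = 1/18
  weight(U=1) = 1/9
  weight(U=2) = 1/18
Total weight = 1/18 + 1/9 + 1/18 = 2/9
P(U=0 | obs) = 1/18 / 2/9 = 1/4
P(U=1 | obs) = 1/9 / 2/9 = 1/2
P(U=2 | obs) = 1/18 / 2/9 = 1/4

P(U = 2 | obs) = 1/4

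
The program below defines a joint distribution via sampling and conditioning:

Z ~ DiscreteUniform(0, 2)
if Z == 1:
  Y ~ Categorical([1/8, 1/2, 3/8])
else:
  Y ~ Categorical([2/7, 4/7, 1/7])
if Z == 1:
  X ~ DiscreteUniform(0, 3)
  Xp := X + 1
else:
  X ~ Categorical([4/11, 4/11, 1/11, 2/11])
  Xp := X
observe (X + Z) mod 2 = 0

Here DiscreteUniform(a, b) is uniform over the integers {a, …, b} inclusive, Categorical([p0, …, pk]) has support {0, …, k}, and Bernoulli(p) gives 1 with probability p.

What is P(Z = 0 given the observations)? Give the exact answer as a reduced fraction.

Enumerate traces; 18 have nonzero weight after conditioning:
  (Z=0, Y=0, X=0) weight 8/231
  (Z=0, Y=0, X=2) weight 2/231
  (Z=0, Y=1, X=0) weight 16/231
  (Z=0, Y=1, X=2) weight 4/231
  (Z=0, Y=2, X=0) weight 4/231
  (Z=0, Y=2, X=2) weight 1/231
  (Z=1, Y=0, X=1) weight 1/96
  (Z=1, Y=0, X=3) weight 1/96
  (Z=2, Y=0, X=0) weight 8/231
  … 9 more
Group by Z:
  weight(Z=0) = 5/33
  weight(Z=1) = 1/6
  weight(Z=2) = 5/33
Total weight = 5/33 + 1/6 + 5/33 = 31/66
P(Z=0 | obs) = 5/33 / 31/66 = 10/31
P(Z=1 | obs) = 1/6 / 31/66 = 11/31
P(Z=2 | obs) = 5/33 / 31/66 = 10/31

P(Z = 0 | obs) = 10/31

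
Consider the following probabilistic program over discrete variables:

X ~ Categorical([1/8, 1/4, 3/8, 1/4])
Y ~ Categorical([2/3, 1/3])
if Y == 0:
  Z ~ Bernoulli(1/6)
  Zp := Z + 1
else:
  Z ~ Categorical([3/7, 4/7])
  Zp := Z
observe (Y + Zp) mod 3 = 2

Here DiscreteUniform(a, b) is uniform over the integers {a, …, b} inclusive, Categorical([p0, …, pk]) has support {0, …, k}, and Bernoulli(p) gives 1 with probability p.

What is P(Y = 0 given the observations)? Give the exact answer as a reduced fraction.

Enumerate traces; 8 have nonzero weight after conditioning:
  (X=0, Y=0, Z=1) weight 1/72
  (X=0, Y=1, Z=1) weight 1/42
  (X=1, Y=0, Z=1) weight 1/36
  (X=1, Y=1, Z=1) weight 1/21
  (X=2, Y=0, Z=1) weight 1/24
  (X=2, Y=1, Z=1) weight 1/14
  (X=3, Y=0, Z=1) weight 1/36
  (X=3, Y=1, Z=1) weight 1/21
Group by Y:
  weight(Y=0) = 1/9
  weight(Y=1) = 4/21
Total weight = 1/9 + 4/21 = 19/63
P(Y=0 | obs) = 1/9 / 19/63 = 7/19
P(Y=1 | obs) = 4/21 / 19/63 = 12/19

P(Y = 0 | obs) = 7/19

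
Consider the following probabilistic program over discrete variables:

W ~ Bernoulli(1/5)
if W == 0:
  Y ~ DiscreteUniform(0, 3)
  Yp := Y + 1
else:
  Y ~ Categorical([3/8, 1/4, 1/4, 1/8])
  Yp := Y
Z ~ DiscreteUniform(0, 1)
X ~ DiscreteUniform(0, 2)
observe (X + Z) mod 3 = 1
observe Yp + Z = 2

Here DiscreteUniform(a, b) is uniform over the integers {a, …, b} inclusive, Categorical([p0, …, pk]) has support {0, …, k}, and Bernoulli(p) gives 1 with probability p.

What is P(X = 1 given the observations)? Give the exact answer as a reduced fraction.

P(X = 1 | obs) = 1/2

Enumerate traces; 4 have nonzero weight after conditioning:
  (W=0, Y=0, Z=1, X=0) weight 1/30
  (W=0, Y=1, Z=0, X=1) weight 1/30
  (W=1, Y=1, Z=1, X=0) weight 1/120
  (W=1, Y=2, Z=0, X=1) weight 1/120
Group by X:
  weight(X=0) = 1/24
  weight(X=1) = 1/24
Total weight = 1/24 + 1/24 = 1/12
P(X=0 | obs) = 1/24 / 1/12 = 1/2
P(X=1 | obs) = 1/24 / 1/12 = 1/2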